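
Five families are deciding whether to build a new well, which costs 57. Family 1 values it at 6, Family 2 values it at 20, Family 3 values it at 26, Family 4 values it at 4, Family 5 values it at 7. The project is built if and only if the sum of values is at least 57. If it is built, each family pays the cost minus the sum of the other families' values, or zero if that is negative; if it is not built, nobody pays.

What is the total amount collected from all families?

Total value 63 ≥ cost 57, so it is built.
Family 1: others sum to 57; max(0, 57 - 57) = 0.
Family 2: others sum to 43; max(0, 57 - 43) = 14.
Family 3: others sum to 37; max(0, 57 - 37) = 20.
Family 4: others sum to 59; max(0, 57 - 59) = 0.
Family 5: others sum to 56; max(0, 57 - 56) = 1.
Total collected = 0 + 14 + 20 + 0 + 1 = 35.

35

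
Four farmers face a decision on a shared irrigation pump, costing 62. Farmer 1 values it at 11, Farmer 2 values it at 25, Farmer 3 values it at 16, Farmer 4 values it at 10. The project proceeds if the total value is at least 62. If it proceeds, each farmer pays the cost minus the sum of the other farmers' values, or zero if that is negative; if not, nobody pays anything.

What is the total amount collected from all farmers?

Total value 62 ≥ cost 62, so it is built.
Farmer 1: others sum to 51; max(0, 62 - 51) = 11.
Farmer 2: others sum to 37; max(0, 62 - 37) = 25.
Farmer 3: others sum to 46; max(0, 62 - 46) = 16.
Farmer 4: others sum to 52; max(0, 62 - 52) = 10.
Total collected = 11 + 25 + 16 + 10 = 62.

62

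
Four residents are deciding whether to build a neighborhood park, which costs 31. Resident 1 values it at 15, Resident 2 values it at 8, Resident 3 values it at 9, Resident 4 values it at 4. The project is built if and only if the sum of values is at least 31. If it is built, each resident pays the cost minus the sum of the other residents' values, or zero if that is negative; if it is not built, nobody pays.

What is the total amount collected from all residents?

17

Total value 36 ≥ cost 31, so it is built.
Resident 1: others sum to 21; max(0, 31 - 21) = 10.
Resident 2: others sum to 28; max(0, 31 - 28) = 3.
Resident 3: others sum to 27; max(0, 31 - 27) = 4.
Resident 4: others sum to 32; max(0, 31 - 32) = 0.
Total collected = 10 + 3 + 4 + 0 = 17.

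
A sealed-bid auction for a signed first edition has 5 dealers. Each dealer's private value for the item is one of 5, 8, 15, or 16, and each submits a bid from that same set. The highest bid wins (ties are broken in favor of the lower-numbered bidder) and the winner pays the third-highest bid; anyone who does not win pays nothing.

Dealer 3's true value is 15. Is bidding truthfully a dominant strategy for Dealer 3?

Consider the case where Dealer 1 bids 5, Dealer 2 bids 5, Dealer 4 bids 5 and Dealer 5 bids 16.
Truthful bid 15: loses, pays 0, utility 0.
Bid 16 instead: wins, pays 5, utility 15 - 5 = 10.
Since 10 > 0, bidding 16 is strictly better here, so truthful bidding is not dominant.

No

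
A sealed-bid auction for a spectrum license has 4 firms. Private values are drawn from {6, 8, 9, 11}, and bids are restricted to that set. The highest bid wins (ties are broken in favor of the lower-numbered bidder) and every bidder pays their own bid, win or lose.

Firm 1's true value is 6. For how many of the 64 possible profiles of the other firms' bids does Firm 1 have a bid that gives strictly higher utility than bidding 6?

Others bid (6, 6, 8): truth gives -6; bid 8 gives -2 > -6. Violating.
Others bid (6, 6, 9): truth gives -6; bid 9 gives -3 > -6. Violating.
Others bid (6, 6, 11): truth gives -6; bid 11 gives -5 > -6. Violating.
Others bid (6, 8, 6): truth gives -6; bid 8 gives -2 > -6. Violating.
Others bid (6, 6, 6): truth gives 0; no alternative beats it.
(Checking all 64 profiles: 63 have a profitable deviation, 1 does not.)

63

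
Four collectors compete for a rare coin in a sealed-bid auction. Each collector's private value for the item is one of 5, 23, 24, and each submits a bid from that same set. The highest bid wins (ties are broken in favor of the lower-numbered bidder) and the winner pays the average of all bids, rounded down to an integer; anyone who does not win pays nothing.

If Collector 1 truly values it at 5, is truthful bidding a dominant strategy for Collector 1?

Yes

Check each profile of the others' bids and compare truth against every alternative bid.
Others bid (23, 23, 23): truth gives 0, best alternative gives -18.
Others bid (5, 23, 23): truth gives 0, best alternative gives -13.
Others bid (23, 5, 23): truth gives 0, best alternative gives -13.
Others bid (23, 23, 5): truth gives 0, best alternative gives -13.
Others bid (5, 5, 23): truth gives 0, best alternative gives -9.
Others bid (5, 23, 5): truth gives 0, best alternative gives -9.
(Remaining 21 profiles checked similarly; truth is weakly best in each.)
In every case the truthful bid is at least as good as any alternative, so it is a dominant strategy.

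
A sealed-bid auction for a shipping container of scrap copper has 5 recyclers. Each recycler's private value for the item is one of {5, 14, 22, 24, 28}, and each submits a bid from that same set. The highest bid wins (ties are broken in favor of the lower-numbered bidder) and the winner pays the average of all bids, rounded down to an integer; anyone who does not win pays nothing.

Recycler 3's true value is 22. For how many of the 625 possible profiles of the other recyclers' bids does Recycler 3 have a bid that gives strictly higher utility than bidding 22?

279

Others bid (5, 5, 5, 5): truth gives 14; bid 14 gives 16 > 14. Violating.
Others bid (5, 5, 5, 14): truth gives 12; bid 14 gives 14 > 12. Violating.
Others bid (5, 5, 5, 24): truth gives 0; bid 24 gives 10 > 0. Violating.
Others bid (5, 5, 5, 28): truth gives 0; bid 28 gives 8 > 0. Violating.
Others bid (5, 5, 5, 22): truth gives 11; no alternative beats it.
Others bid (5, 5, 14, 22): truth gives 9; no alternative beats it.
(Checking all 625 profiles: 279 have a profitable deviation, 346 do not.)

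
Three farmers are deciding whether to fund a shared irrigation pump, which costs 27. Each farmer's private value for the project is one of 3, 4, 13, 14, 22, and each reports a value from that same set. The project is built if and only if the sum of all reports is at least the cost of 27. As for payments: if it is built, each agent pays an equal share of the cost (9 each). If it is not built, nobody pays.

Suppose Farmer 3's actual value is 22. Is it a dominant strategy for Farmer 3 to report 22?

Yes

Check each profile of the others' reports and compare truth against every alternative report.
Others report (3, 3): truth gives 13, best alternative gives 0.
Others report (3, 4): truth gives 13, best alternative gives 0.
Others report (4, 3): truth gives 13, best alternative gives 0.
Others report (4, 4): truth gives 13, best alternative gives 0.
Others report (3, 13): truth gives 13, best alternative gives 13.
Others report (3, 14): truth gives 13, best alternative gives 13.
(Remaining 19 profiles checked similarly; truth is weakly best in each.)
In every case the truthful report is at least as good as any alternative, so it is a dominant strategy.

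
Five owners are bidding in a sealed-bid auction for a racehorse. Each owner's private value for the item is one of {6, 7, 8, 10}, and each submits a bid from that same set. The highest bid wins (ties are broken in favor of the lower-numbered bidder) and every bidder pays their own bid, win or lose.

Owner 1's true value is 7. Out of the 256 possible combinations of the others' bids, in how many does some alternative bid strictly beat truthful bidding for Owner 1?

Others bid (6, 6, 6, 6): truth gives 0; bid 6 gives 1 > 0. Violating.
Others bid (6, 6, 6, 8): truth gives -7; bid 8 gives -1 > -7. Violating.
Others bid (6, 6, 6, 10): truth gives -7; bid 10 gives -3 > -7. Violating.
Others bid (6, 6, 7, 8): truth gives -7; bid 8 gives -1 > -7. Violating.
Others bid (6, 6, 6, 7): truth gives 0; no alternative beats it.
Others bid (6, 6, 7, 6): truth gives 0; no alternative beats it.
(Checking all 256 profiles: 241 have a profitable deviation, 15 do not.)

241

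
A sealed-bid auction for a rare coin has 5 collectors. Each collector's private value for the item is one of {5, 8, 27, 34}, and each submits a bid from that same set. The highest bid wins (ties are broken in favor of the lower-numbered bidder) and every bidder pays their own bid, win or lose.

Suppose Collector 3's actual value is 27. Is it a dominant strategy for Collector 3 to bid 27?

Consider the case where Collector 1 bids 5, Collector 2 bids 5, Collector 4 bids 5 and Collector 5 bids 5.
Truthful bid 27: wins, pays 27, utility 27 - 27 = 0.
Bid 8 instead: wins, pays 8, utility 27 - 8 = 19.
Since 19 > 0, bidding 8 is strictly better here, so truthful bidding is not dominant.

No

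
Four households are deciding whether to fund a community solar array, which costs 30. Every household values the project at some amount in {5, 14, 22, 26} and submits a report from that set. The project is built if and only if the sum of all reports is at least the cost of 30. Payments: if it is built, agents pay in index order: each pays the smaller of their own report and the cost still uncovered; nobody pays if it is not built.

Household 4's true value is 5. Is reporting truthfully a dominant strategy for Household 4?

Check each profile of the others' reports and compare truth against every alternative report.
Others report (5, 5, 14): truth gives 0, best alternative gives -1.
Others report (5, 14, 5): truth gives 0, best alternative gives -1.
Others report (14, 5, 5): truth gives 0, best alternative gives -1.
Others report (5, 5, 22): truth gives 5, best alternative gives 5.
Others report (5, 5, 26): truth gives 5, best alternative gives 5.
Others report (5, 14, 14): truth gives 5, best alternative gives 5.
(Remaining 58 profiles checked similarly; truth is weakly best in each.)
In every case the truthful report is at least as good as any alternative, so it is a dominant strategy.

Yes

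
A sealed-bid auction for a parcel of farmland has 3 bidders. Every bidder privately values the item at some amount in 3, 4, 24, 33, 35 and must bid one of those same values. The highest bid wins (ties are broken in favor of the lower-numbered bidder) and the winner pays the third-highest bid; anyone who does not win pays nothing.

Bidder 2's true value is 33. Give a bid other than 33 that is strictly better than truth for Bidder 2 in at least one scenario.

35

Suppose Bidder 1 bids 3 and Bidder 3 bids 35.
Bid 33: loses, pays 0, utility 0.
Bid 35: wins, pays 3, utility 33 - 3 = 30.
So bidding 35 beats truth here (30 > 0).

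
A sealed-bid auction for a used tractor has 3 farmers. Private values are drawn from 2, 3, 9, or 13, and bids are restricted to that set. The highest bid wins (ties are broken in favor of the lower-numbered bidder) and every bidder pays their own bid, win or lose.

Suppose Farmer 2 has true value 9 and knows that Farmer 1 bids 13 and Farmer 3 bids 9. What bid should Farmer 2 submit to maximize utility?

Bid 2: loses but pays 2, utility -2.
Bid 3: loses but pays 3, utility -3.
Bid 9: loses but pays 9, utility -9.
Bid 13: loses but pays 13, utility -13.
The best choice is 2 with utility -2.

2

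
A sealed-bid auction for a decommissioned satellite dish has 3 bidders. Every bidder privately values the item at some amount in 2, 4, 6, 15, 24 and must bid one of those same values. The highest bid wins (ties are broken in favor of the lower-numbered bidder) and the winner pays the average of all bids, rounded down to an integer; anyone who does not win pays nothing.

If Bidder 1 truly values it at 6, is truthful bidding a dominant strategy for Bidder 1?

Consider the case where Bidder 2 bids 2 and Bidder 3 bids 2.
Truthful bid 6: wins, pays 3, utility 6 - 3 = 3.
Bid 2 instead: wins, pays 2, utility 6 - 2 = 4.
Since 4 > 3, bidding 2 is strictly better here, so truthful bidding is not dominant.

No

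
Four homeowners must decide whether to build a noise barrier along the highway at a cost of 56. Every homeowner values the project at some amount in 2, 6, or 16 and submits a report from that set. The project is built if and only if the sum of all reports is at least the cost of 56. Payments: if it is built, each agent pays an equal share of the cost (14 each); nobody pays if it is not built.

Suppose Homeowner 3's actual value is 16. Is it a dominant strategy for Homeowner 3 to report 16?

Check each profile of the others' reports and compare truth against every alternative report.
Others report (16, 16, 16): truth gives 2, best alternative gives 0.
Others report (2, 2, 2): truth gives 0, best alternative gives 0.
Others report (2, 2, 6): truth gives 0, best alternative gives 0.
Others report (2, 2, 16): truth gives 0, best alternative gives 0.
Others report (2, 6, 2): truth gives 0, best alternative gives 0.
Others report (2, 6, 6): truth gives 0, best alternative gives 0.
(Remaining 21 profiles checked similarly; truth is weakly best in each.)
In every case the truthful report is at least as good as any alternative, so it is a dominant strategy.

Yes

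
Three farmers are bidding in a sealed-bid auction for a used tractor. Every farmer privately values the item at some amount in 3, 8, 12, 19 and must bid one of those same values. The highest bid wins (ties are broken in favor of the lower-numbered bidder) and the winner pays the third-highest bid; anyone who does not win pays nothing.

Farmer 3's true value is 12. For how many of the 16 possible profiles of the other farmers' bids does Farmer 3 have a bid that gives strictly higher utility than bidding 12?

Others bid (3, 12): truth gives 0; bid 19 gives 9 > 0. Violating.
Others bid (8, 12): truth gives 0; bid 19 gives 4 > 0. Violating.
Others bid (12, 3): truth gives 0; bid 19 gives 9 > 0. Violating.
Others bid (12, 8): truth gives 0; bid 19 gives 4 > 0. Violating.
Others bid (3, 3): truth gives 9; no alternative beats it.
Others bid (3, 8): truth gives 9; no alternative beats it.
(Checking all 16 profiles: 4 have a profitable deviation, 12 do not.)

4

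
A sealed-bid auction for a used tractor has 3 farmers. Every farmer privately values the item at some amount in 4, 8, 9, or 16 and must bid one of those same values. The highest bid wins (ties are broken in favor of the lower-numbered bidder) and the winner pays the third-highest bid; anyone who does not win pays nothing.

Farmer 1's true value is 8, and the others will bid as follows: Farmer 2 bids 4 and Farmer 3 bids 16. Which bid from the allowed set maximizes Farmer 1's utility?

16

Bid 4: loses, pays 0, utility 0.
Bid 8: loses, pays 0, utility 0.
Bid 9: loses, pays 0, utility 0.
Bid 16: wins, pays 4, utility 8 - 4 = 4.
The best choice is 16 with utility 4.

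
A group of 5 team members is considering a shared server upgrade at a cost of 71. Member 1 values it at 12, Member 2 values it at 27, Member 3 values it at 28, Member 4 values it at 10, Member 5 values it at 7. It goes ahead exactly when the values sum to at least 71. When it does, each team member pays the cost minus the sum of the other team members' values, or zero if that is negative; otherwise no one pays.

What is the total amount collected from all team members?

Total value 84 ≥ cost 71, so it is built.
Member 1: others sum to 72; max(0, 71 - 72) = 0.
Member 2: others sum to 57; max(0, 71 - 57) = 14.
Member 3: others sum to 56; max(0, 71 - 56) = 15.
Member 4: others sum to 74; max(0, 71 - 74) = 0.
Member 5: others sum to 77; max(0, 71 - 77) = 0.
Total collected = 0 + 14 + 15 + 0 + 0 = 29.

29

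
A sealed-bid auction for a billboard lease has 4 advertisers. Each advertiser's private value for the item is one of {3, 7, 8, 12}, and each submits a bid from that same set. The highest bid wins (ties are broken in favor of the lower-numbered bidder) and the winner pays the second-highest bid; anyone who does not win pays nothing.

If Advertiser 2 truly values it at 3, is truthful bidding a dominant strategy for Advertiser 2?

Check each profile of the others' bids and compare truth against every alternative bid.
Others bid (3, 3, 7): truth gives 0, best alternative gives -4.
Others bid (3, 7, 3): truth gives 0, best alternative gives -4.
Others bid (3, 7, 7): truth gives 0, best alternative gives -4.
Others bid (3, 3, 3): truth gives 0, best alternative gives 0.
Others bid (3, 3, 8): truth gives 0, best alternative gives 0.
Others bid (3, 3, 12): truth gives 0, best alternative gives 0.
(Remaining 58 profiles checked similarly; truth is weakly best in each.)
In every case the truthful bid is at least as good as any alternative, so it is a dominant strategy.

Yes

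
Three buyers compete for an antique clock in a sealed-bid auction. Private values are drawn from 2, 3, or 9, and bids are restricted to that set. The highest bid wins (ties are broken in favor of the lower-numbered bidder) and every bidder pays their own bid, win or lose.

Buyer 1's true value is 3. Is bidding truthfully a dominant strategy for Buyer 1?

No

Consider the case where Buyer 2 bids 2 and Buyer 3 bids 2.
Truthful bid 3: wins, pays 3, utility 3 - 3 = 0.
Bid 2 instead: wins, pays 2, utility 3 - 2 = 1.
Since 1 > 0, bidding 2 is strictly better here, so truthful bidding is not dominant.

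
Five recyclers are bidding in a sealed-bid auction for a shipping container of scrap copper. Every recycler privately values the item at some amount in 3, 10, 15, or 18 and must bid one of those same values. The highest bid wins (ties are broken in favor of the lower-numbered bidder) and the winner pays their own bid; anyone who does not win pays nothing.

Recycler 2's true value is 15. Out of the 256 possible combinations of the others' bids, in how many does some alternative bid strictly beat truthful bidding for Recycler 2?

8

Others bid (3, 3, 3, 3): truth gives 0; bid 10 gives 5 > 0. Violating.
Others bid (3, 3, 3, 10): truth gives 0; bid 10 gives 5 > 0. Violating.
Others bid (3, 3, 10, 3): truth gives 0; bid 10 gives 5 > 0. Violating.
Others bid (3, 3, 10, 10): truth gives 0; bid 10 gives 5 > 0. Violating.
Others bid (3, 3, 3, 15): truth gives 0; no alternative beats it.
Others bid (3, 3, 3, 18): truth gives 0; no alternative beats it.
(Checking all 256 profiles: 8 have a profitable deviation, 248 do not.)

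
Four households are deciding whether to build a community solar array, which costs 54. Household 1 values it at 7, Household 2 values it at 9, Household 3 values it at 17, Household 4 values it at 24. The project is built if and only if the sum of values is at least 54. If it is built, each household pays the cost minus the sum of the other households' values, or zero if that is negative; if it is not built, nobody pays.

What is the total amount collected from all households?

45

Total value 57 ≥ cost 54, so it is built.
Household 1: others sum to 50; max(0, 54 - 50) = 4.
Household 2: others sum to 48; max(0, 54 - 48) = 6.
Household 3: others sum to 40; max(0, 54 - 40) = 14.
Household 4: others sum to 33; max(0, 54 - 33) = 21.
Total collected = 4 + 6 + 14 + 21 = 45.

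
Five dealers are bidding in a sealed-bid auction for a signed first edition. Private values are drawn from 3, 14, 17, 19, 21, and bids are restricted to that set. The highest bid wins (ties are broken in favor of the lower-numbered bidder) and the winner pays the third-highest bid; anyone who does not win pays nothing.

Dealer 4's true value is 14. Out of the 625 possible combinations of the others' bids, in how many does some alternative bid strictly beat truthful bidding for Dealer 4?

Others bid (3, 3, 3, 17): truth gives 0; bid 17 gives 11 > 0. Violating.
Others bid (3, 3, 3, 19): truth gives 0; bid 19 gives 11 > 0. Violating.
Others bid (3, 3, 3, 21): truth gives 0; bid 21 gives 11 > 0. Violating.
Others bid (3, 3, 14, 3): truth gives 0; bid 17 gives 11 > 0. Violating.
Others bid (3, 3, 3, 3): truth gives 11; no alternative beats it.
Others bid (3, 3, 3, 14): truth gives 11; no alternative beats it.
(Checking all 625 profiles: 12 have a profitable deviation, 613 do not.)

12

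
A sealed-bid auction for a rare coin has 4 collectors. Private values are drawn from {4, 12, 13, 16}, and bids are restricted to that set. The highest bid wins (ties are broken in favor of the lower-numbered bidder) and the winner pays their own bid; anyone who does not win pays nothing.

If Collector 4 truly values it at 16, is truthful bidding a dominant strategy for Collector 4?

No

Consider the case where Collector 1 bids 4, Collector 2 bids 4 and Collector 3 bids 4.
Truthful bid 16: wins, pays 16, utility 16 - 16 = 0.
Bid 12 instead: wins, pays 12, utility 16 - 12 = 4.
Since 4 > 0, bidding 12 is strictly better here, so truthful bidding is not dominant.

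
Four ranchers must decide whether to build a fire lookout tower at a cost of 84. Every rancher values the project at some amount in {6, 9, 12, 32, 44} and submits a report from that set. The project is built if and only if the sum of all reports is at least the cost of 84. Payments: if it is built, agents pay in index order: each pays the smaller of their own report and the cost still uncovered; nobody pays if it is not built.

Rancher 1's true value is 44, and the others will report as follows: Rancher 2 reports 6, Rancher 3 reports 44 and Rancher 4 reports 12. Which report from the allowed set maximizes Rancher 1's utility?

Report 6: project not built, utility 0.
Report 9: project not built, utility 0.
Report 12: project not built, utility 0.
Report 32: project built, pays 32, utility 44 - 32 = 12.
Report 44: project built, pays 44, utility 44 - 44 = 0.
The best choice is 32 with utility 12.

32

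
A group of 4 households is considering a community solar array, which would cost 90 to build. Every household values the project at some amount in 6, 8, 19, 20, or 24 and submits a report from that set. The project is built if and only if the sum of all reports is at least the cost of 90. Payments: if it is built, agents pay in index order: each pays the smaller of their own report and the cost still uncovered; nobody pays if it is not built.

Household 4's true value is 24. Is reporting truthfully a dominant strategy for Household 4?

Yes

Check each profile of the others' reports and compare truth against every alternative report.
Others report (20, 24, 24): truth gives 2, best alternative gives 0.
Others report (24, 20, 24): truth gives 2, best alternative gives 0.
Others report (24, 24, 20): truth gives 2, best alternative gives 0.
Others report (19, 24, 24): truth gives 1, best alternative gives 0.
Others report (24, 19, 24): truth gives 1, best alternative gives 0.
Others report (24, 24, 19): truth gives 1, best alternative gives 0.
(Remaining 119 profiles checked similarly; truth is weakly best in each.)
In every case the truthful report is at least as good as any alternative, so it is a dominant strategy.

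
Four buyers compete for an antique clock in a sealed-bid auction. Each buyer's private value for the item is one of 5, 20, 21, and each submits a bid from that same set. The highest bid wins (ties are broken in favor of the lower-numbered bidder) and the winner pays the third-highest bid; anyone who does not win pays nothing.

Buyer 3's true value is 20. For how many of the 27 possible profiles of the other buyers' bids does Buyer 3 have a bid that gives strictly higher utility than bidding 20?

Others bid (5, 5, 21): truth gives 0; bid 21 gives 15 > 0. Violating.
Others bid (5, 20, 5): truth gives 0; bid 21 gives 15 > 0. Violating.
Others bid (20, 5, 5): truth gives 0; bid 21 gives 15 > 0. Violating.
Others bid (5, 5, 5): truth gives 15; no alternative beats it.
Others bid (5, 5, 20): truth gives 15; no alternative beats it.
(Checking all 27 profiles: 3 have a profitable deviation, 24 do not.)

3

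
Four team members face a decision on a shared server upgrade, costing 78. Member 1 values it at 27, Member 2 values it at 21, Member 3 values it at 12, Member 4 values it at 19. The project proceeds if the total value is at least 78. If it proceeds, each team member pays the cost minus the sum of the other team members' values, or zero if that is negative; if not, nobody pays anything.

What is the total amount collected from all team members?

Total value 79 ≥ cost 78, so it is built.
Member 1: others sum to 52; max(0, 78 - 52) = 26.
Member 2: others sum to 58; max(0, 78 - 58) = 20.
Member 3: others sum to 67; max(0, 78 - 67) = 11.
Member 4: others sum to 60; max(0, 78 - 60) = 18.
Total collected = 26 + 20 + 11 + 18 = 75.

75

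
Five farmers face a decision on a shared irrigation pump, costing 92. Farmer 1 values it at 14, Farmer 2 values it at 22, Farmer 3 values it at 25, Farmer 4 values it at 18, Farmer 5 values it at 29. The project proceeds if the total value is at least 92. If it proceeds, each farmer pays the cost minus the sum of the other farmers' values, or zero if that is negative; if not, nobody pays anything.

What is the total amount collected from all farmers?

Total value 108 ≥ cost 92, so it is built.
Farmer 1: others sum to 94; max(0, 92 - 94) = 0.
Farmer 2: others sum to 86; max(0, 92 - 86) = 6.
Farmer 3: others sum to 83; max(0, 92 - 83) = 9.
Farmer 4: others sum to 90; max(0, 92 - 90) = 2.
Farmer 5: others sum to 79; max(0, 92 - 79) = 13.
Total collected = 0 + 6 + 9 + 2 + 13 = 30.

30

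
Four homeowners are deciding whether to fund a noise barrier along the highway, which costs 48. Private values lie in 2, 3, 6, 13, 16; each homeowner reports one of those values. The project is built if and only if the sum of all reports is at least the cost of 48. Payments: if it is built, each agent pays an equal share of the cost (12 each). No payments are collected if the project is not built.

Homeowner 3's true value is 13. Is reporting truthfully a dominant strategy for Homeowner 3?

No

Consider the case where Homeowner 1 reports 2, Homeowner 2 reports 16 and Homeowner 4 reports 16.
Truthful report 13: project not built, utility 0.
Report 16 instead: project built, pays 12, utility 13 - 12 = 1.
Since 1 > 0, reporting 16 is strictly better here, so truthful reporting is not dominant.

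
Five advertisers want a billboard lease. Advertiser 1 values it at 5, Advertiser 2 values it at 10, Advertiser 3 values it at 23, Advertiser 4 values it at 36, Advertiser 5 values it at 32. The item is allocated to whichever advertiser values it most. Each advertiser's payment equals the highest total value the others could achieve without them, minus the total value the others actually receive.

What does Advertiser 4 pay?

Advertiser 4 has the highest value and receives the item.
Without Advertiser 4, the item would go to the next-highest value, 32, so the others could achieve 32.
With Advertiser 4 present and winning, the others receive nothing, so their total is 0.
Payment = 32 - 0 = 32.

32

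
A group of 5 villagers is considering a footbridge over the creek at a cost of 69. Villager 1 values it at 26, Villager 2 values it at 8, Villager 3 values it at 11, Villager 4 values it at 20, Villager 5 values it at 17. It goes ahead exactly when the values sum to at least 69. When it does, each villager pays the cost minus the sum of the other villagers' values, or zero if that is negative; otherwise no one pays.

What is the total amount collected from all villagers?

Total value 82 ≥ cost 69, so it is built.
Villager 1: others sum to 56; max(0, 69 - 56) = 13.
Villager 2: others sum to 74; max(0, 69 - 74) = 0.
Villager 3: others sum to 71; max(0, 69 - 71) = 0.
Villager 4: others sum to 62; max(0, 69 - 62) = 7.
Villager 5: others sum to 65; max(0, 69 - 65) = 4.
Total collected = 13 + 0 + 0 + 7 + 4 = 24.

24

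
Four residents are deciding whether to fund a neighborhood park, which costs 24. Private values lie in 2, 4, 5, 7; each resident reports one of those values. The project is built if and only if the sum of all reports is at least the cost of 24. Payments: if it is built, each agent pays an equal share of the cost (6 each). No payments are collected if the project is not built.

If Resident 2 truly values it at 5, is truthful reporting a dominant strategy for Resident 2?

No

Consider the case where Resident 1 reports 5, Resident 3 reports 7 and Resident 4 reports 7.
Truthful report 5: project built, pays 6, utility 5 - 6 = -1.
Report 2 instead: project not built, utility 0.
Since 0 > -1, reporting 2 is strictly better here, so truthful reporting is not dominant.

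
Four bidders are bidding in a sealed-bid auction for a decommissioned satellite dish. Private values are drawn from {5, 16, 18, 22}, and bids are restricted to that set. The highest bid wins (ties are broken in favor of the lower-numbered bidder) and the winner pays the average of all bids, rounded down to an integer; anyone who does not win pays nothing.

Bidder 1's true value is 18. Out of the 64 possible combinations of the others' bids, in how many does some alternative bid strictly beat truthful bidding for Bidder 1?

22

Others bid (5, 5, 5): truth gives 10; bid 5 gives 13 > 10. Violating.
Others bid (5, 5, 16): truth gives 7; bid 16 gives 8 > 7. Violating.
Others bid (5, 5, 22): truth gives 0; bid 22 gives 5 > 0. Violating.
Others bid (5, 16, 5): truth gives 7; bid 16 gives 8 > 7. Violating.
Others bid (5, 5, 18): truth gives 7; no alternative beats it.
Others bid (5, 16, 16): truth gives 5; no alternative beats it.
(Checking all 64 profiles: 22 have a profitable deviation, 42 do not.)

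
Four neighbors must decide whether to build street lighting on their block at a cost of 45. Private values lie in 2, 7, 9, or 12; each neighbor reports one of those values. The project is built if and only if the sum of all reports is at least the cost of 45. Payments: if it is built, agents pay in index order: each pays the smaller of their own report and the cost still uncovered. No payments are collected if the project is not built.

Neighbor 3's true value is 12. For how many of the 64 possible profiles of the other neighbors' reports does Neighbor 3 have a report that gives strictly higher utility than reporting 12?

Others report (12, 12, 12): truth gives 0; report 9 gives 3 > 0. Violating.
Others report (2, 2, 2): truth gives 0; no alternative beats it.
Others report (2, 2, 7): truth gives 0; no alternative beats it.
(Checking all 64 profiles: 1 has a profitable deviation, 63 do not.)

1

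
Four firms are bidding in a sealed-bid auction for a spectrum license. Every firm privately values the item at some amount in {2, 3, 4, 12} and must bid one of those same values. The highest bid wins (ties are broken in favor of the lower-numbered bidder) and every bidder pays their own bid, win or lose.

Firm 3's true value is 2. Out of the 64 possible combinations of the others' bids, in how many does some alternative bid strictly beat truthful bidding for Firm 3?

2

Others bid (2, 2, 2): truth gives -2; bid 3 gives -1 > -2. Violating.
Others bid (2, 2, 3): truth gives -2; bid 3 gives -1 > -2. Violating.
Others bid (2, 2, 4): truth gives -2; no alternative beats it.
Others bid (2, 2, 12): truth gives -2; no alternative beats it.
(Checking all 64 profiles: 2 have a profitable deviation, 62 do not.)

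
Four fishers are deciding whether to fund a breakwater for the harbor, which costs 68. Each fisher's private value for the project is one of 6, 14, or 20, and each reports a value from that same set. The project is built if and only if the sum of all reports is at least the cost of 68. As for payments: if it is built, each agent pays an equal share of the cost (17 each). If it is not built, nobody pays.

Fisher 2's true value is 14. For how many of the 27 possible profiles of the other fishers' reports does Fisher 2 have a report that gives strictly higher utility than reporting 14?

Others report (14, 20, 20): truth gives -3; report 6 gives 0 > -3. Violating.
Others report (20, 14, 20): truth gives -3; report 6 gives 0 > -3. Violating.
Others report (20, 20, 14): truth gives -3; report 6 gives 0 > -3. Violating.
Others report (20, 20, 20): truth gives -3; report 6 gives 0 > -3. Violating.
Others report (6, 6, 6): truth gives 0; no alternative beats it.
Others report (6, 6, 14): truth gives 0; no alternative beats it.
(Checking all 27 profiles: 4 have a profitable deviation, 23 do not.)

4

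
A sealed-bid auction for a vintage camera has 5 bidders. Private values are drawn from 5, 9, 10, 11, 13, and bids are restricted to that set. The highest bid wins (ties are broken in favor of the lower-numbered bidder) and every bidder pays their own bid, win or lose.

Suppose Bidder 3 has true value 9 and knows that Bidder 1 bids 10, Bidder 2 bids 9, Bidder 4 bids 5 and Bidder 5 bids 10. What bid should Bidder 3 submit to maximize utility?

11

Bid 5: loses but pays 5, utility -5.
Bid 9: loses but pays 9, utility -9.
Bid 10: loses but pays 10, utility -10.
Bid 11: wins, pays 11, utility 9 - 11 = -2.
Bid 13: wins, pays 13, utility 9 - 13 = -4.
The best choice is 11 with utility -2.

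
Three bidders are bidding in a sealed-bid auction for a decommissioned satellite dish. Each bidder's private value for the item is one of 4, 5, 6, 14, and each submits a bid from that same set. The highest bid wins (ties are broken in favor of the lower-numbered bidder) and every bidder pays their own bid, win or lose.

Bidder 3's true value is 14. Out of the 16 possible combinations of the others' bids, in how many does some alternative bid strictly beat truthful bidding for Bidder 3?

Others bid (4, 4): truth gives 0; bid 5 gives 9 > 0. Violating.
Others bid (4, 5): truth gives 0; bid 6 gives 8 > 0. Violating.
Others bid (4, 14): truth gives -14; bid 4 gives -4 > -14. Violating.
Others bid (5, 4): truth gives 0; bid 6 gives 8 > 0. Violating.
Others bid (4, 6): truth gives 0; no alternative beats it.
Others bid (5, 6): truth gives 0; no alternative beats it.
(Checking all 16 profiles: 11 have a profitable deviation, 5 do not.)

11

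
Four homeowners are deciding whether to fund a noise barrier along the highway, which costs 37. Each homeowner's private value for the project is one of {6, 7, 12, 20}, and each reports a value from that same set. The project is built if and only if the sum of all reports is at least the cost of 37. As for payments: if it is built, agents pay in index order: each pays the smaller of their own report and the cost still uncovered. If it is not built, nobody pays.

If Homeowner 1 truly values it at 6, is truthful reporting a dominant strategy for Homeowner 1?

Yes

Check each profile of the others' reports and compare truth against every alternative report.
Others report (6, 6, 20): truth gives 0, best alternative gives -1.
Others report (6, 7, 20): truth gives 0, best alternative gives -1.
Others report (6, 12, 12): truth gives 0, best alternative gives -1.
Others report (6, 12, 20): truth gives 0, best alternative gives -1.
Others report (6, 20, 6): truth gives 0, best alternative gives -1.
Others report (6, 20, 7): truth gives 0, best alternative gives -1.
(Remaining 58 profiles checked similarly; truth is weakly best in each.)
In every case the truthful report is at least as good as any alternative, so it is a dominant strategy.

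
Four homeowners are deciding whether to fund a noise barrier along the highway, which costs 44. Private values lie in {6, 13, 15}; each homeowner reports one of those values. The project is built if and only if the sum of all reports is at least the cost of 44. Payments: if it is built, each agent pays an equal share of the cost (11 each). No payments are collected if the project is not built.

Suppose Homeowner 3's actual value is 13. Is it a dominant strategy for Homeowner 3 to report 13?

Yes

Check each profile of the others' reports and compare truth against every alternative report.
Others report (6, 13, 13): truth gives 2, best alternative gives 2.
Others report (6, 13, 15): truth gives 2, best alternative gives 2.
Others report (6, 15, 13): truth gives 2, best alternative gives 2.
Others report (6, 15, 15): truth gives 2, best alternative gives 2.
Others report (13, 6, 13): truth gives 2, best alternative gives 2.
Others report (13, 6, 15): truth gives 2, best alternative gives 2.
(Remaining 21 profiles checked similarly; truth is weakly best in each.)
In every case the truthful report is at least as good as any alternative, so it is a dominant strategy.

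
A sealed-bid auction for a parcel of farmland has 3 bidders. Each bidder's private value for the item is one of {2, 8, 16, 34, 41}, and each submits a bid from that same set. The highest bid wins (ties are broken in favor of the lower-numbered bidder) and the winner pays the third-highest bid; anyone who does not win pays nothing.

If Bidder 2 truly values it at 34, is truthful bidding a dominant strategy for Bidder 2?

No

Consider the case where Bidder 1 bids 2 and Bidder 3 bids 41.
Truthful bid 34: loses, pays 0, utility 0.
Bid 41 instead: wins, pays 2, utility 34 - 2 = 32.
Since 32 > 0, bidding 41 is strictly better here, so truthful bidding is not dominant.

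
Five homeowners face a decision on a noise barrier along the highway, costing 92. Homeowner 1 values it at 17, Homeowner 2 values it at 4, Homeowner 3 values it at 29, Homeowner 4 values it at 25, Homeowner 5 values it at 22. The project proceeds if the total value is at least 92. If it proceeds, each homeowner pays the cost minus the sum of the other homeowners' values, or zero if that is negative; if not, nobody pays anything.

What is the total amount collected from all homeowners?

73

Total value 97 ≥ cost 92, so it is built.
Homeowner 1: others sum to 80; max(0, 92 - 80) = 12.
Homeowner 2: others sum to 93; max(0, 92 - 93) = 0.
Homeowner 3: others sum to 68; max(0, 92 - 68) = 24.
Homeowner 4: others sum to 72; max(0, 92 - 72) = 20.
Homeowner 5: others sum to 75; max(0, 92 - 75) = 17.
Total collected = 12 + 0 + 24 + 20 + 17 = 73.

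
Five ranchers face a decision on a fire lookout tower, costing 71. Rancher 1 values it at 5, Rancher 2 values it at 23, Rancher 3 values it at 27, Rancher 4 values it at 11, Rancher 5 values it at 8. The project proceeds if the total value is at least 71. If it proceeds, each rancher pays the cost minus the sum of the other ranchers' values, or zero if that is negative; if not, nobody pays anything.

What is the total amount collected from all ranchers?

59

Total value 74 ≥ cost 71, so it is built.
Rancher 1: others sum to 69; max(0, 71 - 69) = 2.
Rancher 2: others sum to 51; max(0, 71 - 51) = 20.
Rancher 3: others sum to 47; max(0, 71 - 47) = 24.
Rancher 4: others sum to 63; max(0, 71 - 63) = 8.
Rancher 5: others sum to 66; max(0, 71 - 66) = 5.
Total collected = 2 + 20 + 24 + 8 + 5 = 59.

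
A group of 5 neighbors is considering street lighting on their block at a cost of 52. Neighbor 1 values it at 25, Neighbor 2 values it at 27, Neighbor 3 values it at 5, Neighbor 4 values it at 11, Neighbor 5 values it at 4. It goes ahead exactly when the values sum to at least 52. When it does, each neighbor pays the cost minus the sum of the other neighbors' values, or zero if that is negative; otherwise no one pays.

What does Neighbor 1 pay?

Total value 72 ≥ cost 52, so the project is built.
The other neighbors' values sum to 47.
Cost minus that sum is 52 - 47 = 5.

5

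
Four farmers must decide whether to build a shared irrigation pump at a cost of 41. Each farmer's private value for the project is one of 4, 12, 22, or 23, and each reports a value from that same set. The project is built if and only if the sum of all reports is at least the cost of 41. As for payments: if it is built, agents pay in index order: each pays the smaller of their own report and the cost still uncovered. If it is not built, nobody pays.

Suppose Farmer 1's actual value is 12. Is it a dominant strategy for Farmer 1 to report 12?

No

Consider the case where Farmer 2 reports 4, Farmer 3 reports 12 and Farmer 4 reports 22.
Truthful report 12: project built, pays 12, utility 12 - 12 = 0.
Report 4 instead: project built, pays 4, utility 12 - 4 = 8.
Since 8 > 0, reporting 4 is strictly better here, so truthful reporting is not dominant.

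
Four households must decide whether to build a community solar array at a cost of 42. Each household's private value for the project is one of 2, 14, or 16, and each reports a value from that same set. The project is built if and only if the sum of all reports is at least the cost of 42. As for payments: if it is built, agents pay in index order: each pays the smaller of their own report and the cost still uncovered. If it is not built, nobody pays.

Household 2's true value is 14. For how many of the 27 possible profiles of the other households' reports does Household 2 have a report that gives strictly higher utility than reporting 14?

Others report (14, 14, 14): truth gives 0; report 2 gives 12 > 0. Violating.
Others report (14, 14, 16): truth gives 0; report 2 gives 12 > 0. Violating.
Others report (14, 16, 14): truth gives 0; report 2 gives 12 > 0. Violating.
Others report (14, 16, 16): truth gives 0; report 2 gives 12 > 0. Violating.
Others report (2, 2, 2): truth gives 0; no alternative beats it.
Others report (2, 2, 14): truth gives 0; no alternative beats it.
(Checking all 27 profiles: 8 have a profitable deviation, 19 do not.)

8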